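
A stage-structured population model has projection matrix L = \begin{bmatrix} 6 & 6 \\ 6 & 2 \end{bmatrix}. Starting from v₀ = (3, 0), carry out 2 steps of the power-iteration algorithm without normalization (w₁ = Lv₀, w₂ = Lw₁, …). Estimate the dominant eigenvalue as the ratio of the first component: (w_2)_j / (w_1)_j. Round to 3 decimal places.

λ ≈ 12.000

w1 = Lv₀ = (6·3 + 6·0; 6·3 + 2·0) = (18, 18)
w2 = Lw1 = (6·18 + 6·18; 6·18 + 2·18) = (216, 144)
Ratio at component: 216 / 18 = 12.000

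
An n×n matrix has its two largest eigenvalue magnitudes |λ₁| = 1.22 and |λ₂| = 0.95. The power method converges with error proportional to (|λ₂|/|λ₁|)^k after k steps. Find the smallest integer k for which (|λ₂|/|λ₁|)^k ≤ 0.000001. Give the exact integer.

|λ₂/λ₁| = 0.95/1.22 = 0.77869
Need k ≥ ln(0.000001) / ln(0.77869) = -13.8155 / -0.2501 ≈ 55.230
Smallest integer k satisfying the bound: 56

56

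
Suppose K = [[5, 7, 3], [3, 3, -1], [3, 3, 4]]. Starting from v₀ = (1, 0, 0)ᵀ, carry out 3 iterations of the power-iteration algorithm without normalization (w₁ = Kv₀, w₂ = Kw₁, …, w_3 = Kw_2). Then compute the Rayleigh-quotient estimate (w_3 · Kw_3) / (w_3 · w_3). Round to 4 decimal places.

9.6724

w1 = Kv₀ = (5·1 + 7·0 + 3·0; 3·1 + 3·0 + (-1)·0; 3·1 + 3·0 + 4·0) = (5, 3, 3)
w2 = Kw1 = (5·5 + 7·3 + 3·3; 3·5 + 3·3 + (-1)·3; 3·5 + 3·3 + 4·3) = (55, 21, 36)
w3 = Kw2 = (530, 192, 372)
Kw3 = (5110, 1794, 3654)
w3·Kw3 = 530·5110 + 192·1794 + 372·3654 = 4412036; w3·w3 = 530·530 + 192·192 + 372·372 = 456148
λ ≈ 4412036/456148 = 9.6724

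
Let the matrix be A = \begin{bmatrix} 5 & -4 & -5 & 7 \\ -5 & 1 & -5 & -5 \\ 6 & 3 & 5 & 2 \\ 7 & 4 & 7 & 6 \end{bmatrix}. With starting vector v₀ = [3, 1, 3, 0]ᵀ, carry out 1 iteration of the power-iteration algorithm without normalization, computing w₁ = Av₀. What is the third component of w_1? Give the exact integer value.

w1 = Av₀ = (-4, -29, 36, 46)
The requested component of w1 is 36.

36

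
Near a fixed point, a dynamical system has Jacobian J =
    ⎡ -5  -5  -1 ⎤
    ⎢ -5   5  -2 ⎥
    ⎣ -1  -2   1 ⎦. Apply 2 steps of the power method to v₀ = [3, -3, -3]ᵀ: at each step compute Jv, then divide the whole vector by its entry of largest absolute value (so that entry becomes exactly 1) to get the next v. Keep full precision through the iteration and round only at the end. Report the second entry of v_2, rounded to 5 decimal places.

Jv0 = (3.000000, -24.000000, 0.000000); divide by -24.000000 → v1 = (-0.125000, 1.000000, 0.000000)
Jv1 = (-4.375000, 5.625000, -1.875000); divide by 5.625000 → v2 = (-0.777778, 1.000000, -0.333333)
Requested entry of v2: -135/-135 = 1.00000

1.00000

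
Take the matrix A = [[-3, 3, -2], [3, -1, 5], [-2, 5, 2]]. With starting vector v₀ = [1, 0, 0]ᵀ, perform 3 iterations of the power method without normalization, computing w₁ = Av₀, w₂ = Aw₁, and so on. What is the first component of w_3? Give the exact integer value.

w1 = Av₀ = ((-3)·1 + 3·0 + (-2)·0; 3·1 + (-1)·0 + 5·0; (-2)·1 + 5·0 + 2·0) = (-3, 3, -2)
w2 = Aw1 = ((-3)·(-3) + 3·3 + (-2)·(-2); 3·(-3) + (-1)·3 + 5·(-2); (-2)·(-3) + 5·3 + 2·(-2)) = (22, -22, 17)
w3 = Aw2 = (-166, 173, -120)
The requested component of w3 is -166.

-166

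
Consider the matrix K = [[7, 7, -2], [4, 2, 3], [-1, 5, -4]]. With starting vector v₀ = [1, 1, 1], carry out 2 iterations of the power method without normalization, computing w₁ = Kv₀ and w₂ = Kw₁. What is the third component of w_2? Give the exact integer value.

33

w1 = Kv₀ = (7·1 + 7·1 + (-2)·1; 4·1 + 2·1 + 3·1; (-1)·1 + 5·1 + (-4)·1) = (12, 9, 0)
w2 = Kw1 = (7·12 + 7·9 + (-2)·0; 4·12 + 2·9 + 3·0; (-1)·12 + 5·9 + (-4)·0) = (147, 66, 33)
The requested component of w2 is 33.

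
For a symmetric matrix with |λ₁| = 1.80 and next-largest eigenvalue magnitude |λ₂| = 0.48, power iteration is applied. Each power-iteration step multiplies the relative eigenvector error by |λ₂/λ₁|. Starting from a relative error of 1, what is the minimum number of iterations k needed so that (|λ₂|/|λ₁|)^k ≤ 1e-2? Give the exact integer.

|λ₂/λ₁| = 0.48/1.80 = 0.26667
Need k ≥ ln(1e-2) / ln(0.26667) = -4.6052 / -1.3218 ≈ 3.484
Smallest integer k satisfying the bound: 4

4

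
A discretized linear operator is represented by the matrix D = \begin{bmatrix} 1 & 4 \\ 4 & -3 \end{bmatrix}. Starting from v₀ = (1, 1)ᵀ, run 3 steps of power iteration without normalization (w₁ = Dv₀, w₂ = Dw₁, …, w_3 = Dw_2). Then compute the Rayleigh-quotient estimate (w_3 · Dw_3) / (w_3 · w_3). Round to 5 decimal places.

w1 = Dv₀ = (1·1 + 4·1; 4·1 + (-3)·1) = (5, 1)
w2 = Dw1 = (1·5 + 4·1; 4·5 + (-3)·1) = (9, 17)
w3 = Dw2 = (77, -15)
Dw3 = (17, 353)
w3·Dw3 = 77·17 + (-15)·353 = -3986; w3·w3 = 77·77 + (-15)·(-15) = 6154
λ ≈ -3986/6154 = -0.64771

λ ≈ -0.64771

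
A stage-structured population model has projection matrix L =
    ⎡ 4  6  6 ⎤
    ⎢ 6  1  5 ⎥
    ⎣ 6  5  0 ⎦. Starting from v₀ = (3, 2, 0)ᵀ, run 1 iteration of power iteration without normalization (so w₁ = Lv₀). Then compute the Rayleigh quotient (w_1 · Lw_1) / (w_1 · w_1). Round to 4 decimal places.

w1 = Lv₀ = (24, 20, 28)
Lw1 = (384, 304, 244)
w1·Lw1 = 24·384 + 20·304 + 28·244 = 22128; w1·w1 = 24·24 + 20·20 + 28·28 = 1760
λ ≈ 22128/1760 = 12.5727

λ ≈ 12.5727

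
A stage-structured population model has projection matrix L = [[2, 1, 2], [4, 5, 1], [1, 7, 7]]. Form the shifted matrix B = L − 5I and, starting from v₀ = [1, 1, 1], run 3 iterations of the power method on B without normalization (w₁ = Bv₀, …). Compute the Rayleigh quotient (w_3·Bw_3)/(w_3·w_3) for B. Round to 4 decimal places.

5.7984

B = L − 5I has rows (-3, 1, 2); (4, 0, 1); (1, 7, 2)
w1 = Bv₀ = ((-3)·1 + 1·1 + 2·1; 4·1 + 0·1 + 1·1; 1·1 + 7·1 + 2·1) = (0, 5, 10)
w2 = Bw1 = ((-3)·0 + 1·5 + 2·10; 4·0 + 0·5 + 1·10; 1·0 + 7·5 + 2·10) = (25, 10, 55)
w3 = Bw2 = (45, 155, 205)
Bw3 = (430, 385, 1540)
w3·Bw3 = 394725; w3·w3 = 68075; μ ≈ 394725/68075 = 5.7984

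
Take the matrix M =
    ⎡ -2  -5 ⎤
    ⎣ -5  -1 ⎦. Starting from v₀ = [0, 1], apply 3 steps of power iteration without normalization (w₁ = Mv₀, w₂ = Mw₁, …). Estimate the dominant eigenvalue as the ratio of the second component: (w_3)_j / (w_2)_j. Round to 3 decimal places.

-3.885

w1 = Mv₀ = (-5, -1)
w2 = Mw1 = (15, 26)
w3 = Mw2 = (-160, -101)
Ratio at component: -101 / 26 = -3.885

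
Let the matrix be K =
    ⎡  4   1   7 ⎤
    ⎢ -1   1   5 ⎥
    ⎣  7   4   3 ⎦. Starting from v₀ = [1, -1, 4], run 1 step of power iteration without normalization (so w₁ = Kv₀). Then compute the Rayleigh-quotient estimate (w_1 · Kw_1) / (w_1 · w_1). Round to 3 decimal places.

w1 = Kv₀ = (31, 18, 15)
Kw1 = (247, 62, 334)
w1·Kw1 = 31·247 + 18·62 + 15·334 = 13783; w1·w1 = 31·31 + 18·18 + 15·15 = 1510
λ ≈ 13783/1510 = 9.128

9.128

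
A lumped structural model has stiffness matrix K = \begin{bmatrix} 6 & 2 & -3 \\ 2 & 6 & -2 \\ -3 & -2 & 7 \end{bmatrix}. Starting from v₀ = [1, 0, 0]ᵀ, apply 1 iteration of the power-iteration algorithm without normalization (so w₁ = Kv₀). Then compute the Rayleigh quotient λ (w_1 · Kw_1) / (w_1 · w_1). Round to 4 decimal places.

w1 = Kv₀ = (6, 2, -3)
Kw1 = (49, 30, -43)
w1·Kw1 = 6·49 + 2·30 + (-3)·(-43) = 483; w1·w1 = 6·6 + 2·2 + (-3)·(-3) = 49
λ ≈ 483/49 = 9.8571

λ ≈ 9.8571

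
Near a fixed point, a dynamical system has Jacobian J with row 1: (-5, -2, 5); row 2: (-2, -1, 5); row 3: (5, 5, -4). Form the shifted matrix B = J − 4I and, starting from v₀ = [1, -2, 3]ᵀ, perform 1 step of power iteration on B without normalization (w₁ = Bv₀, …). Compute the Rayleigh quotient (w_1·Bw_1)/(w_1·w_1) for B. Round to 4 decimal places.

B = J − 4I has rows (-9, -2, 5); (-2, -5, 5); (5, 5, -8)
w1 = Bv₀ = ((-9)·1 + (-2)·(-2) + 5·3; (-2)·1 + (-5)·(-2) + 5·3; 5·1 + 5·(-2) + (-8)·3) = (10, 23, -29)
Bw1 = (-281, -280, 397)
w1·Bw1 = -20763; w1·w1 = 1470; μ ≈ -20763/1470 = -14.1245

μ ≈ -14.1245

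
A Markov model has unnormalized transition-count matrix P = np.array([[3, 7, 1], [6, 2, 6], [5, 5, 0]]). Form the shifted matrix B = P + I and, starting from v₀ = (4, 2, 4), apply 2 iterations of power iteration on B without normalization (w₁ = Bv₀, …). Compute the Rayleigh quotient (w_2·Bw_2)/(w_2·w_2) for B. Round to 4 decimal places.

12.9333

B = P + I has rows (4, 7, 1); (6, 3, 6); (5, 5, 1)
w1 = Bv₀ = (4·4 + 7·2 + 1·4; 6·4 + 3·2 + 6·4; 5·4 + 5·2 + 1·4) = (34, 54, 34)
w2 = Bw1 = (4·34 + 7·54 + 1·34; 6·34 + 3·54 + 6·34; 5·34 + 5·54 + 1·34) = (548, 570, 474)
Bw2 = (6656, 7842, 6064)
w2·Bw2 = 10991764; w2·w2 = 849880; μ ≈ 10991764/849880 = 12.9333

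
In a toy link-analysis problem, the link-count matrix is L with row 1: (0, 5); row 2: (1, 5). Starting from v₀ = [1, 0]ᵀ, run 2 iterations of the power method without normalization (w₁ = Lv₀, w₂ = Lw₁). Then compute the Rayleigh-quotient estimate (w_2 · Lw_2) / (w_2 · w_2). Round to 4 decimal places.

λ ≈ 5.5000

w1 = Lv₀ = (0·1 + 5·0; 1·1 + 5·0) = (0, 1)
w2 = Lw1 = (0·0 + 5·1; 1·0 + 5·1) = (5, 5)
Lw2 = (25, 30)
w2·Lw2 = 5·25 + 5·30 = 275; w2·w2 = 5·5 + 5·5 = 50
λ ≈ 275/50 = 5.5000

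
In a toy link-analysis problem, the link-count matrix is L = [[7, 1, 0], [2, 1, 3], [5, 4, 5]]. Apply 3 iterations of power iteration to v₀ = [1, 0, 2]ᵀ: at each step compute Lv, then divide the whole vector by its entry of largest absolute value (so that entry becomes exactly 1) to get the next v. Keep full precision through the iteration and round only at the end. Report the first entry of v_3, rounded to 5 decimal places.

0.36896

Lv0 = (7.000000, 8.000000, 15.000000); divide by 15.000000 → v1 = (0.466667, 0.533333, 1.000000)
Lv1 = (3.800000, 4.466667, 9.466667); divide by 9.466667 → v2 = (0.401408, 0.471831, 1.000000)
Lv2 = (3.281690, 4.274648, 8.894366); divide by 8.894366 → v3 = (0.368963, 0.480602, 1.000000)
Requested entry of v3: 466/1263 = 0.36896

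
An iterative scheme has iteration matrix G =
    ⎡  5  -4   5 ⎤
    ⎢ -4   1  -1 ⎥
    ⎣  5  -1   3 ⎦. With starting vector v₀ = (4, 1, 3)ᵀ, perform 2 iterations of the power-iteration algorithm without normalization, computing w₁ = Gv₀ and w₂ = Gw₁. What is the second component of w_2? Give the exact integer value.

w1 = Gv₀ = (31, -18, 28)
w2 = Gw1 = (367, -170, 257)
The requested component of w2 is -170.

-170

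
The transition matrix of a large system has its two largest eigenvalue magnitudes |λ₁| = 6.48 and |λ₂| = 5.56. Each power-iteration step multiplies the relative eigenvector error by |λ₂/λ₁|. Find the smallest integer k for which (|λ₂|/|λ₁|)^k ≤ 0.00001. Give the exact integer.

|λ₂/λ₁| = 5.56/6.48 = 0.85802
Need k ≥ ln(0.00001) / ln(0.85802) = -11.5129 / -0.1531 ≈ 75.188
Smallest integer k satisfying the bound: 76

76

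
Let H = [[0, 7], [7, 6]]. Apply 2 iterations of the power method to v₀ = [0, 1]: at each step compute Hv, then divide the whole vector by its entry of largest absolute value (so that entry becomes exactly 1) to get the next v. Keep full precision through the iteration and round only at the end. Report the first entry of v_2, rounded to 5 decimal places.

0.49412

Hv0 = (7.000000, 6.000000); divide by 7.000000 → v1 = (1.000000, 0.857143)
Hv1 = (6.000000, 12.142857); divide by 12.142857 → v2 = (0.494118, 1.000000)
Requested entry of v2: 42/85 = 0.49412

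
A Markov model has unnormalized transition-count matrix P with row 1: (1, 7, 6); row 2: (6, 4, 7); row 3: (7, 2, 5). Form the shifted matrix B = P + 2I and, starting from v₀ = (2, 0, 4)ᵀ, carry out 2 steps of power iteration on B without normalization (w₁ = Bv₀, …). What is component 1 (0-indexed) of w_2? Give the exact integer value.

714

B = P + 2I has rows (3, 7, 6); (6, 6, 7); (7, 2, 7)
w1 = Bv₀ = (3·2 + 7·0 + 6·4; 6·2 + 6·0 + 7·4; 7·2 + 2·0 + 7·4) = (30, 40, 42)
w2 = Bw1 = (3·30 + 7·40 + 6·42; 6·30 + 6·40 + 7·42; 7·30 + 2·40 + 7·42) = (622, 714, 584)
Requested component of w2: 714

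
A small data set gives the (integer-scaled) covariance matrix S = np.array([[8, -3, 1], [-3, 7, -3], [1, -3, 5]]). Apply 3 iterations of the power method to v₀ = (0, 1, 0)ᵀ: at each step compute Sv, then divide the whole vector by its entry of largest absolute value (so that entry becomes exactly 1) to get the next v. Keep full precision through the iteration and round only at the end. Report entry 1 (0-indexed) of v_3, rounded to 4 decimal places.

Sv0 = (-3.00000, 7.00000, -3.00000); divide by 7.00000 → v1 = (-0.42857, 1.00000, -0.42857)
Sv1 = (-6.85714, 9.57143, -5.57143); divide by 9.57143 → v2 = (-0.71642, 1.00000, -0.58209)
Sv2 = (-9.31343, 10.89552, -6.62687); divide by 10.89552 → v3 = (-0.85479, 1.00000, -0.60822)
Requested entry of v3: 730/730 = 1.0000

1.0000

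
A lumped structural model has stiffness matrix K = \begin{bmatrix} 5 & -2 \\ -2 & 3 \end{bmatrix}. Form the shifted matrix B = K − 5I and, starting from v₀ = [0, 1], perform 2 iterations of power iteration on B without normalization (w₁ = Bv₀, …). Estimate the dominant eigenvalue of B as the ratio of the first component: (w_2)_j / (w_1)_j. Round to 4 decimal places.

B = K − 5I has rows (0, -2); (-2, -2)
w1 = Bv₀ = (0·0 + (-2)·1; (-2)·0 + (-2)·1) = (-2, -2)
w2 = Bw1 = (0·(-2) + (-2)·(-2); (-2)·(-2) + (-2)·(-2)) = (4, 8)
Ratio: 4/-2 = -2.0000

μ ≈ -2.0000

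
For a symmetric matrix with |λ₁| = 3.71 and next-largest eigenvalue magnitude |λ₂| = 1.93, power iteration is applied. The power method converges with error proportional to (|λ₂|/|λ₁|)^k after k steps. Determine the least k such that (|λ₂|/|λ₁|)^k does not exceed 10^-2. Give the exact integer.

8

|λ₂/λ₁| = 1.93/3.71 = 0.52022
Need k ≥ ln(10^-2) / ln(0.52022) = -4.6052 / -0.6535 ≈ 7.047
Smallest integer k satisfying the bound: 8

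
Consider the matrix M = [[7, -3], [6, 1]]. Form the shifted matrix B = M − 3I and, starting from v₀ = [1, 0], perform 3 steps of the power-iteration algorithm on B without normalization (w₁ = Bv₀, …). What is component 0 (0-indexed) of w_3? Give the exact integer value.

B = M − 3I has rows (4, -3); (6, -2)
w1 = Bv₀ = (4, 6)
w2 = Bw1 = (-2, 12)
w3 = Bw2 = (-44, -36)
Requested component of w3: -44

-44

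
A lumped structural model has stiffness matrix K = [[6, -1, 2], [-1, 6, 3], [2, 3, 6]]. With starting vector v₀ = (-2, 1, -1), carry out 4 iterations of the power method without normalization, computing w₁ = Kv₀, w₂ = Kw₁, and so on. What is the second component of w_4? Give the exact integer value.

-180

w1 = Kv₀ = (6·(-2) + (-1)·1 + 2·(-1); (-1)·(-2) + 6·1 + 3·(-1); 2·(-2) + 3·1 + 6·(-1)) = (-15, 5, -7)
w2 = Kw1 = (6·(-15) + (-1)·5 + 2·(-7); (-1)·(-15) + 6·5 + 3·(-7); 2·(-15) + 3·5 + 6·(-7)) = (-109, 24, -57)
w3 = Kw2 = (-792, 82, -488)
w4 = Kw3 = (-5810, -180, -4266)
The requested component of w4 is -180.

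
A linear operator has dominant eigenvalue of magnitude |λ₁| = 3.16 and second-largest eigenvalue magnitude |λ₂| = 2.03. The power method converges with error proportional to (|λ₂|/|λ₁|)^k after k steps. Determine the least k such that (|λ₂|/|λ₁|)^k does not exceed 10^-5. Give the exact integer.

|λ₂/λ₁| = 2.03/3.16 = 0.64241
Need k ≥ ln(10^-5) / ln(0.64241) = -11.5129 / -0.4425 ≈ 26.016
Smallest integer k satisfying the bound: 27

27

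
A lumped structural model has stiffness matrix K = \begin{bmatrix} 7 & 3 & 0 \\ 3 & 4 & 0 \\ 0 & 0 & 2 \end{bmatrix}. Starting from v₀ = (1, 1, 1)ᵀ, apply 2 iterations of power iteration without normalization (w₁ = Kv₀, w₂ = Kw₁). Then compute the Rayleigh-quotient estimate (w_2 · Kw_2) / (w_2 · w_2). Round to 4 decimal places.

w1 = Kv₀ = (10, 7, 2)
w2 = Kw1 = (91, 58, 4)
Kw2 = (811, 505, 8)
w2·Kw2 = 91·811 + 58·505 + 4·8 = 103123; w2·w2 = 91·91 + 58·58 + 4·4 = 11661
λ ≈ 103123/11661 = 8.8434

8.8434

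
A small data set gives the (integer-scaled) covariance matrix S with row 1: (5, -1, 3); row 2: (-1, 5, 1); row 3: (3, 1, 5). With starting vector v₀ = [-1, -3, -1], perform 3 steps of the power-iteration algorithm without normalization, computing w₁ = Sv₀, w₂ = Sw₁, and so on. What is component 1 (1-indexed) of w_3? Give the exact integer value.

-389

w1 = Sv₀ = (-5, -15, -11)
w2 = Sw1 = (-43, -81, -85)
w3 = Sw2 = (-389, -447, -635)
The requested component of w3 is -389.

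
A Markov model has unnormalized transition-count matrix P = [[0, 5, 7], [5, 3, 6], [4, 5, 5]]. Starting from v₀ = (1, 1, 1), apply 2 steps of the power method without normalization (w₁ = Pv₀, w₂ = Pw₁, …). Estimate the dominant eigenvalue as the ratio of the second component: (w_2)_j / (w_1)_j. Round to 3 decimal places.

13.286

w1 = Pv₀ = (12, 14, 14)
w2 = Pw1 = (168, 186, 188)
Ratio at component: 186 / 14 = 13.286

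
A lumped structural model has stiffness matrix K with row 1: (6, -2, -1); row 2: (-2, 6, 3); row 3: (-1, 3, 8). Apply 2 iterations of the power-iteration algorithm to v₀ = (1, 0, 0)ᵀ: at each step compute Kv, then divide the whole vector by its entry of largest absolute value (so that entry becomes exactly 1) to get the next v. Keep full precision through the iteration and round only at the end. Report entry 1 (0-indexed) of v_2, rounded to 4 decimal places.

-0.6585

Kv0 = (6.00000, -2.00000, -1.00000); divide by 6.00000 → v1 = (1.00000, -0.33333, -0.16667)
Kv1 = (6.83333, -4.50000, -3.33333); divide by 6.83333 → v2 = (1.00000, -0.65854, -0.48780)
Requested entry of v2: -27/41 = -0.6585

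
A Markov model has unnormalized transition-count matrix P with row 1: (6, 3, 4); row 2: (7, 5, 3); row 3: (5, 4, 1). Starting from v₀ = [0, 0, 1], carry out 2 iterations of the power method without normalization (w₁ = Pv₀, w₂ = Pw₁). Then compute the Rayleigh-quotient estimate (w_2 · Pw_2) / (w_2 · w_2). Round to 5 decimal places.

w1 = Pv₀ = (4, 3, 1)
w2 = Pw1 = (37, 46, 33)
Pw2 = (492, 588, 402)
w2·Pw2 = 37·492 + 46·588 + 33·402 = 58518; w2·w2 = 37·37 + 46·46 + 33·33 = 4574
λ ≈ 58518/4574 = 12.79362

λ ≈ 12.79362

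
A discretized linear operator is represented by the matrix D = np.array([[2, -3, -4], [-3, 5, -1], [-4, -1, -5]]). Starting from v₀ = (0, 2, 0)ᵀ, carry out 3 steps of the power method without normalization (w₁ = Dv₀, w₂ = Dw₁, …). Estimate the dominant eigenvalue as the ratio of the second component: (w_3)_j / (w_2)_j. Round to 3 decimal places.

w1 = Dv₀ = (-6, 10, -2)
w2 = Dw1 = (-34, 70, 24)
w3 = Dw2 = (-374, 428, -54)
Ratio at component: 428 / 70 = 6.114

6.114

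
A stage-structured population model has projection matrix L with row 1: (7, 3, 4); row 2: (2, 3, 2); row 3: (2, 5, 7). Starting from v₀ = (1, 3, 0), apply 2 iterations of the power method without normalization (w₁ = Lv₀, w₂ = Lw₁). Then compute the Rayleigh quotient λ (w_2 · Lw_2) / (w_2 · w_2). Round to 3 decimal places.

λ ≈ 11.838

w1 = Lv₀ = (16, 11, 17)
w2 = Lw1 = (213, 99, 206)
Lw2 = (2612, 1135, 2363)
w2·Lw2 = 213·2612 + 99·1135 + 206·2363 = 1155499; w2·w2 = 213·213 + 99·99 + 206·206 = 97606
λ ≈ 1155499/97606 = 11.838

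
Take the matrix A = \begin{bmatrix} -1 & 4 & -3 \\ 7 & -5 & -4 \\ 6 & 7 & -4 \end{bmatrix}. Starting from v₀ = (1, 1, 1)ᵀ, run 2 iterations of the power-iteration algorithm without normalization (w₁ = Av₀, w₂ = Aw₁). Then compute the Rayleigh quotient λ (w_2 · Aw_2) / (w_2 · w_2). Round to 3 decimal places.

w1 = Av₀ = ((-1)·1 + 4·1 + (-3)·1; 7·1 + (-5)·1 + (-4)·1; 6·1 + 7·1 + (-4)·1) = (0, -2, 9)
w2 = Aw1 = ((-1)·0 + 4·(-2) + (-3)·9; 7·0 + (-5)·(-2) + (-4)·9; 6·0 + 7·(-2) + (-4)·9) = (-35, -26, -50)
Aw2 = (81, 85, -192)
w2·Aw2 = (-35)·81 + (-26)·85 + (-50)·(-192) = 4555; w2·w2 = (-35)·(-35) + (-26)·(-26) + (-50)·(-50) = 4401
λ ≈ 4555/4401 = 1.035

1.035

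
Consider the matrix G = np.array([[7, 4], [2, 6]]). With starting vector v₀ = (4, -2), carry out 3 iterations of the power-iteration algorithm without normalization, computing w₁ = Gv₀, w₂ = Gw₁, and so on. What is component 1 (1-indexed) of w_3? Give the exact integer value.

932

w1 = Gv₀ = (20, -4)
w2 = Gw1 = (124, 16)
w3 = Gw2 = (932, 344)
The requested component of w3 is 932.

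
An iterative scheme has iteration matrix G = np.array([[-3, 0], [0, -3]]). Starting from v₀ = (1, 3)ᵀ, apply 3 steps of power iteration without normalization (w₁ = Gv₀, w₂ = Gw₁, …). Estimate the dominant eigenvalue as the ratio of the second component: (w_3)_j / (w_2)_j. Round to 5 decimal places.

λ ≈ -3.00000

w1 = Gv₀ = (-3, -9)
w2 = Gw1 = (9, 27)
w3 = Gw2 = (-27, -81)
Ratio at component: -81 / 27 = -3.00000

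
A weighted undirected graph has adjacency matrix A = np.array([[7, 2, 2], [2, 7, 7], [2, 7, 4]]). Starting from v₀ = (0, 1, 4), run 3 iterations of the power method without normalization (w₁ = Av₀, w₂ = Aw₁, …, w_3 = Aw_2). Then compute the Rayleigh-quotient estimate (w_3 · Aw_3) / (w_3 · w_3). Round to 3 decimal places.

13.813

w1 = Av₀ = (7·0 + 2·1 + 2·4; 2·0 + 7·1 + 7·4; 2·0 + 7·1 + 4·4) = (10, 35, 23)
w2 = Aw1 = (7·10 + 2·35 + 2·23; 2·10 + 7·35 + 7·23; 2·10 + 7·35 + 4·23) = (186, 426, 357)
w3 = Aw2 = (2868, 5853, 4782)
Aw3 = (41346, 80181, 65835)
w3·Aw3 = 2868·41346 + 5853·80181 + 4782·65835 = 902702691; w3·w3 = 2868·2868 + 5853·5853 + 4782·4782 = 65350557
λ ≈ 902702691/65350557 = 13.813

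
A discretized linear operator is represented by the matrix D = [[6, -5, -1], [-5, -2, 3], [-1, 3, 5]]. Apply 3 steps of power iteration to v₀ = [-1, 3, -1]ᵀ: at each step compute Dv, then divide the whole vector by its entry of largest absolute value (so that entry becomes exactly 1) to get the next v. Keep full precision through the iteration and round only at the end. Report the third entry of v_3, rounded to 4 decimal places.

Dv0 = (-20.00000, -4.00000, 5.00000); divide by -20.00000 → v1 = (1.00000, 0.20000, -0.25000)
Dv1 = (5.25000, -6.15000, -1.65000); divide by -6.15000 → v2 = (-0.85366, 1.00000, 0.26829)
Dv2 = (-10.39024, 3.07317, 5.19512); divide by -10.39024 → v3 = (1.00000, -0.29577, -0.50000)
Requested entry of v3: 639/-1278 = -0.5000

-0.5000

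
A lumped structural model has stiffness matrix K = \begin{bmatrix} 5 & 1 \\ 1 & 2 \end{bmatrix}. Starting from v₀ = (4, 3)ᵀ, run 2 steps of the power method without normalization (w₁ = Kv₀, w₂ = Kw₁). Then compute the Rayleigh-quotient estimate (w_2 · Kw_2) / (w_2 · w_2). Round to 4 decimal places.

λ ≈ 5.2978

w1 = Kv₀ = (5·4 + 1·3; 1·4 + 2·3) = (23, 10)
w2 = Kw1 = (5·23 + 1·10; 1·23 + 2·10) = (125, 43)
Kw2 = (668, 211)
w2·Kw2 = 125·668 + 43·211 = 92573; w2·w2 = 125·125 + 43·43 = 17474
λ ≈ 92573/17474 = 5.2978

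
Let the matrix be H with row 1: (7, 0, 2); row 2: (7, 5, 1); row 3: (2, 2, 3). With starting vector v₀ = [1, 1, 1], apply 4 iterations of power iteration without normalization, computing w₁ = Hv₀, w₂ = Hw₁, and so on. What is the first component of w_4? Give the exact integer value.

w1 = Hv₀ = (7·1 + 0·1 + 2·1; 7·1 + 5·1 + 1·1; 2·1 + 2·1 + 3·1) = (9, 13, 7)
w2 = Hw1 = (7·9 + 0·13 + 2·7; 7·9 + 5·13 + 1·7; 2·9 + 2·13 + 3·7) = (77, 135, 65)
w3 = Hw2 = (669, 1279, 619)
w4 = Hw3 = (5921, 11697, 5753)
The requested component of w4 is 5921.

5921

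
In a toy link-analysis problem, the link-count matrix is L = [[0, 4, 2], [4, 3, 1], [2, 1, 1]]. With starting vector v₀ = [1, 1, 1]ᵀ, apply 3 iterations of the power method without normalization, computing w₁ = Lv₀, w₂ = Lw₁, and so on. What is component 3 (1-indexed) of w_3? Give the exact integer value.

156

w1 = Lv₀ = (6, 8, 4)
w2 = Lw1 = (40, 52, 24)
w3 = Lw2 = (256, 340, 156)
The requested component of w3 is 156.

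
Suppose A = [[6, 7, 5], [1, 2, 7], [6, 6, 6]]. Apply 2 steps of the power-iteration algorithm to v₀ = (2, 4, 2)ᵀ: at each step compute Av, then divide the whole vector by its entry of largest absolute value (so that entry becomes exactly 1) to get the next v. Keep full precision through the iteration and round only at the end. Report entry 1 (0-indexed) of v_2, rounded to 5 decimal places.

0.59290

Av0 = (50.000000, 24.000000, 48.000000); divide by 50.000000 → v1 = (1.000000, 0.480000, 0.960000)
Av1 = (14.160000, 8.680000, 14.640000); divide by 14.640000 → v2 = (0.967213, 0.592896, 1.000000)
Requested entry of v2: 434/732 = 0.59290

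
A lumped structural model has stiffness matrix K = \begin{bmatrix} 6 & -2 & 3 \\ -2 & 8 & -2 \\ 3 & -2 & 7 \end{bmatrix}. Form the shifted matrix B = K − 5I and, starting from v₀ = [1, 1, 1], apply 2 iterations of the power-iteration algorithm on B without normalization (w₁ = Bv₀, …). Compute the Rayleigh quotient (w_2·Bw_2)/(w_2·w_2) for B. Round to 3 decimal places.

B = K − 5I has rows (1, -2, 3); (-2, 3, -2); (3, -2, 2)
w1 = Bv₀ = (2, -1, 3)
w2 = Bw1 = (13, -13, 14)
Bw2 = (81, -93, 93)
w2·Bw2 = 3564; w2·w2 = 534; μ ≈ 3564/534 = 6.674

μ ≈ 6.674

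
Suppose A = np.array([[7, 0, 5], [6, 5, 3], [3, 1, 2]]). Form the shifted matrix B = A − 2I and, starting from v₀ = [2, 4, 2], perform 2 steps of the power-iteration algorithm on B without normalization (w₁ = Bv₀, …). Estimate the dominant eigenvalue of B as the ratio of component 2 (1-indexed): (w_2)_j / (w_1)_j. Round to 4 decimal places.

μ ≈ 8.0000

B = A − 2I has rows (5, 0, 5); (6, 3, 3); (3, 1, 0)
w1 = Bv₀ = (20, 30, 10)
w2 = Bw1 = (150, 240, 90)
Ratio: 240/30 = 8.0000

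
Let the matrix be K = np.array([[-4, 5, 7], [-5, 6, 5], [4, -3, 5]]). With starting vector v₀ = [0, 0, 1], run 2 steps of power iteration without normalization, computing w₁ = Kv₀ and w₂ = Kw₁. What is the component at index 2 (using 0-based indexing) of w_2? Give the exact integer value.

38

w1 = Kv₀ = (7, 5, 5)
w2 = Kw1 = (32, 20, 38)
The requested component of w2 is 38.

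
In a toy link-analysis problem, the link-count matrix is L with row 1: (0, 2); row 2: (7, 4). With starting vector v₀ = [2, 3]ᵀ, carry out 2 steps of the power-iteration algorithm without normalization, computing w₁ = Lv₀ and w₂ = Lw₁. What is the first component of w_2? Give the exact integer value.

w1 = Lv₀ = (6, 26)
w2 = Lw1 = (52, 146)
The requested component of w2 is 52.

52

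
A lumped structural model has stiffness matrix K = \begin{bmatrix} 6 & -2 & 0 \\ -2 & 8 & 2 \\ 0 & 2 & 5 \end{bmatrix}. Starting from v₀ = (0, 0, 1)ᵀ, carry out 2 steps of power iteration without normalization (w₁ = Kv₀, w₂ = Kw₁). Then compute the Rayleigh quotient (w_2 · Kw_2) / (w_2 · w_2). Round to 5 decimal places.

λ ≈ 8.57208

w1 = Kv₀ = (0, 2, 5)
w2 = Kw1 = (-4, 26, 29)
Kw2 = (-76, 274, 197)
w2·Kw2 = (-4)·(-76) + 26·274 + 29·197 = 13141; w2·w2 = (-4)·(-4) + 26·26 + 29·29 = 1533
λ ≈ 13141/1533 = 8.57208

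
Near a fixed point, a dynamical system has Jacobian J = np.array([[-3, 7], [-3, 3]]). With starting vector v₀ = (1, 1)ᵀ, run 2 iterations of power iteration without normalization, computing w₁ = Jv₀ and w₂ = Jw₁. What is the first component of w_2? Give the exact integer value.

-12

w1 = Jv₀ = ((-3)·1 + 7·1; (-3)·1 + 3·1) = (4, 0)
w2 = Jw1 = ((-3)·4 + 7·0; (-3)·4 + 3·0) = (-12, -12)
The requested component of w2 is -12.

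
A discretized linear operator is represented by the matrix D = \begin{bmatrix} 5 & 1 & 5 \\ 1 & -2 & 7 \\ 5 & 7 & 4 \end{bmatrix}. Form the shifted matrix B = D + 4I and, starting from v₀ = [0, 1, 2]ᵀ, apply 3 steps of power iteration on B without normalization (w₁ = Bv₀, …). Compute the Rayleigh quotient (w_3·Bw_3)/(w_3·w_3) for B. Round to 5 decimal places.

μ ≈ 15.91807

B = D + 4I has rows (9, 1, 5); (1, 2, 7); (5, 7, 8)
w1 = Bv₀ = (11, 16, 23)
w2 = Bw1 = (230, 204, 351)
w3 = Bw2 = (4029, 3095, 5386)
Bw3 = (66286, 47921, 84898)
w3·Bw3 = 872642417; w3·w3 = 54820862; μ ≈ 872642417/54820862 = 15.91807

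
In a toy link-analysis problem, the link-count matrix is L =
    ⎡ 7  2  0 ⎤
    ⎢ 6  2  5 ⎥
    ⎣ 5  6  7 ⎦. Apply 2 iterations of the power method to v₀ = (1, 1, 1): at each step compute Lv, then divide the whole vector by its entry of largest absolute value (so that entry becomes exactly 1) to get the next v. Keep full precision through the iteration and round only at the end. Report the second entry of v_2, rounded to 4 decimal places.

Lv0 = (9.00000, 13.00000, 18.00000); divide by 18.00000 → v1 = (0.50000, 0.72222, 1.00000)
Lv1 = (4.94444, 9.44444, 13.83333); divide by 13.83333 → v2 = (0.35743, 0.68273, 1.00000)
Requested entry of v2: 170/249 = 0.6827

0.6827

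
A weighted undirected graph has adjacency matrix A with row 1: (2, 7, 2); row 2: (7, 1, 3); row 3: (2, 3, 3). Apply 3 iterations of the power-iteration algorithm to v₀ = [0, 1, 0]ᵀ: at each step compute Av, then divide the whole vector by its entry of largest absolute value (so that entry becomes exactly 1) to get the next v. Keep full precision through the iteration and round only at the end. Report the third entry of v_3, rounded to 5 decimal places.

0.59538

Av0 = (7.000000, 1.000000, 3.000000); divide by 7.000000 → v1 = (1.000000, 0.142857, 0.428571)
Av1 = (3.857143, 8.428571, 3.714286); divide by 8.428571 → v2 = (0.457627, 1.000000, 0.440678)
Av2 = (8.796610, 5.525424, 5.237288); divide by 8.796610 → v3 = (1.000000, 0.628131, 0.595376)
Requested entry of v3: 309/519 = 0.59538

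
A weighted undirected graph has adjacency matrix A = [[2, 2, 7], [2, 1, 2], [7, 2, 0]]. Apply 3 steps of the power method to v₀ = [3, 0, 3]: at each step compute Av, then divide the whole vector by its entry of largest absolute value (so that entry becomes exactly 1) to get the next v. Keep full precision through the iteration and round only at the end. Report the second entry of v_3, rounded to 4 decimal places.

0.4562

Av0 = (27.00000, 12.00000, 21.00000); divide by 27.00000 → v1 = (1.00000, 0.44444, 0.77778)
Av1 = (8.33333, 4.00000, 7.88889); divide by 8.33333 → v2 = (1.00000, 0.48000, 0.94667)
Av2 = (9.58667, 4.37333, 7.96000); divide by 9.58667 → v3 = (1.00000, 0.45619, 0.83032)
Requested entry of v3: 984/2157 = 0.4562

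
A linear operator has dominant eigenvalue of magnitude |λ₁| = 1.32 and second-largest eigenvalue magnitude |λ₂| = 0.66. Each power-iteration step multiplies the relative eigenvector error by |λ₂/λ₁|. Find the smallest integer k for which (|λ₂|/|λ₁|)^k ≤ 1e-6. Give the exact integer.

20

|λ₂/λ₁| = 0.66/1.32 = 0.50000
Need k ≥ ln(1e-6) / ln(0.50000) = -13.8155 / -0.6931 ≈ 19.932
Smallest integer k satisfying the bound: 20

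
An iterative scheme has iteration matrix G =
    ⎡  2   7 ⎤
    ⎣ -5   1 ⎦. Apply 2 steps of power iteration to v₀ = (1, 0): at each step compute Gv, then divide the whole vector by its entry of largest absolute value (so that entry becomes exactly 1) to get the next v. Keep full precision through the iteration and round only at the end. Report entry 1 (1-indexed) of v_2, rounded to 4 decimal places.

1.0000

Gv0 = (2.00000, -5.00000); divide by -5.00000 → v1 = (-0.40000, 1.00000)
Gv1 = (6.20000, 3.00000); divide by 6.20000 → v2 = (1.00000, 0.48387)
Requested entry of v2: -31/-31 = 1.0000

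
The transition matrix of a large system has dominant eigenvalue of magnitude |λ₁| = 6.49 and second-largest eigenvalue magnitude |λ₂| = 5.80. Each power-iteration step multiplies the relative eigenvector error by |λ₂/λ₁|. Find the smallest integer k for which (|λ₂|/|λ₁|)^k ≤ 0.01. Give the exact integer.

|λ₂/λ₁| = 5.80/6.49 = 0.89368
Need k ≥ ln(0.01) / ln(0.89368) = -4.6052 / -0.1124 ≈ 40.970
Smallest integer k satisfying the bound: 41

41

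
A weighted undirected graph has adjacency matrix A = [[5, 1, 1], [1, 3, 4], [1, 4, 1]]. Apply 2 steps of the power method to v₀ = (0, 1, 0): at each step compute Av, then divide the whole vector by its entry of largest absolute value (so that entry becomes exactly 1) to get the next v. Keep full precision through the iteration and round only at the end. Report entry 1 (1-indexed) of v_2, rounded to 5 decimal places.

Av0 = (1.000000, 3.000000, 4.000000); divide by 4.000000 → v1 = (0.250000, 0.750000, 1.000000)
Av1 = (3.000000, 6.500000, 4.250000); divide by 6.500000 → v2 = (0.461538, 1.000000, 0.653846)
Requested entry of v2: 12/26 = 0.46154

0.46154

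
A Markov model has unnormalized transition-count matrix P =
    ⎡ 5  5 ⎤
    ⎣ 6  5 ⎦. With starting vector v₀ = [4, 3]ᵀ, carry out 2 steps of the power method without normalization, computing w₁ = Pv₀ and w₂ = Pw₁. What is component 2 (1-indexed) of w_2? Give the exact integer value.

405

w1 = Pv₀ = (5·4 + 5·3; 6·4 + 5·3) = (35, 39)
w2 = Pw1 = (5·35 + 5·39; 6·35 + 5·39) = (370, 405)
The requested component of w2 is 405.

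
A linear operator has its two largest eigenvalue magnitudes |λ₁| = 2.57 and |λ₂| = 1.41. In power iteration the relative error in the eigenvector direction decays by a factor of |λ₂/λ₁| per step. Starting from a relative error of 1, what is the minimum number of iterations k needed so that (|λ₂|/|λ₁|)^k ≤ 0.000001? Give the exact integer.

|λ₂/λ₁| = 1.41/2.57 = 0.54864
Need k ≥ ln(0.000001) / ln(0.54864) = -13.8155 / -0.6003 ≈ 23.014
Smallest integer k satisfying the bound: 24

24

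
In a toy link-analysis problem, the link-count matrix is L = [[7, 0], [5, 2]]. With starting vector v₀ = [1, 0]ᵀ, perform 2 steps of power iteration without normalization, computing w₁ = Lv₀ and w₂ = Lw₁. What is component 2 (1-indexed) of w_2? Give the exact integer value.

45

w1 = Lv₀ = (7, 5)
w2 = Lw1 = (49, 45)
The requested component of w2 is 45.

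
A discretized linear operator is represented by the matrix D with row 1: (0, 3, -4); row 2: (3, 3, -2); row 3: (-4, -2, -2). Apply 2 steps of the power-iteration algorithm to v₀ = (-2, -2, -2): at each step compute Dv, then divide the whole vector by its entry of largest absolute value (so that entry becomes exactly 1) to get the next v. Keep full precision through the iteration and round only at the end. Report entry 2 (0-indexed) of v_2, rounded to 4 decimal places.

0.2727

Dv0 = (2.00000, -8.00000, 16.00000); divide by 16.00000 → v1 = (0.12500, -0.50000, 1.00000)
Dv1 = (-5.50000, -3.12500, -1.50000); divide by -5.50000 → v2 = (1.00000, 0.56818, 0.27273)
Requested entry of v2: -24/-88 = 0.2727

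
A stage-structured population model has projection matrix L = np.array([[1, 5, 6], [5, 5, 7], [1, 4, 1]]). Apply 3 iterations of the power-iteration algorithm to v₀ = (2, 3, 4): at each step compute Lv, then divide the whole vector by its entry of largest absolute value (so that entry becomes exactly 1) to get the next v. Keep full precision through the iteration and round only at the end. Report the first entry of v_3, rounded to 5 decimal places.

0.72261

Lv0 = (41.000000, 53.000000, 18.000000); divide by 53.000000 → v1 = (0.773585, 1.000000, 0.339623)
Lv1 = (7.811321, 11.245283, 5.113208); divide by 11.245283 → v2 = (0.694631, 1.000000, 0.454698)
Lv2 = (8.422819, 11.656040, 5.149329); divide by 11.656040 → v3 = (0.722614, 1.000000, 0.441773)
Requested entry of v3: 5020/6947 = 0.72261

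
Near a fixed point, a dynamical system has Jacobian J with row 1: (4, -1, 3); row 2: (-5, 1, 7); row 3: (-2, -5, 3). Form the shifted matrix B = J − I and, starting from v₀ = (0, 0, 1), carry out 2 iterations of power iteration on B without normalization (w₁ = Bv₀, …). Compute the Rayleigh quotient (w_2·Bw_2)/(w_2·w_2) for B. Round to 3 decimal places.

B = J − I has rows (3, -1, 3); (-5, 0, 7); (-2, -5, 2)
w1 = Bv₀ = (3·0 + (-1)·0 + 3·1; (-5)·0 + 0·0 + 7·1; (-2)·0 + (-5)·0 + 2·1) = (3, 7, 2)
w2 = Bw1 = (3·3 + (-1)·7 + 3·2; (-5)·3 + 0·7 + 7·2; (-2)·3 + (-5)·7 + 2·2) = (8, -1, -37)
Bw2 = (-86, -299, -85)
w2·Bw2 = 2756; w2·w2 = 1434; μ ≈ 2756/1434 = 1.922

1.922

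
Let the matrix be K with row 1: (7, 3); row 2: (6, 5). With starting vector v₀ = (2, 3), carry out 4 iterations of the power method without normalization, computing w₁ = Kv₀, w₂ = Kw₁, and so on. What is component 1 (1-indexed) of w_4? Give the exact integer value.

w1 = Kv₀ = (7·2 + 3·3; 6·2 + 5·3) = (23, 27)
w2 = Kw1 = (7·23 + 3·27; 6·23 + 5·27) = (242, 273)
w3 = Kw2 = (2513, 2817)
w4 = Kw3 = (26042, 29163)
The requested component of w4 is 26042.

26042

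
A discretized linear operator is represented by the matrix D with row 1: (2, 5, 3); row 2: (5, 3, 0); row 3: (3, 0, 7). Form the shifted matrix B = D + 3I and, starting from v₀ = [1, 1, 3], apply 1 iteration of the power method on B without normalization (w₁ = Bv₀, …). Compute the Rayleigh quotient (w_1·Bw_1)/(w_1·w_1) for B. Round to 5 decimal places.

B = D + 3I has rows (5, 5, 3); (5, 6, 0); (3, 0, 10)
w1 = Bv₀ = (19, 11, 33)
Bw1 = (249, 161, 387)
w1·Bw1 = 19273; w1·w1 = 1571; μ ≈ 19273/1571 = 12.26798

12.26798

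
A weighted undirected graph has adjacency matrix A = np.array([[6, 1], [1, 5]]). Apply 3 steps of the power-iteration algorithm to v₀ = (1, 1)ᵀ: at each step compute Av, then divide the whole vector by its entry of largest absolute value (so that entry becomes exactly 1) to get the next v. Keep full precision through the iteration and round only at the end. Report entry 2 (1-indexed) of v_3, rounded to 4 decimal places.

0.7169

Av0 = (7.00000, 6.00000); divide by 7.00000 → v1 = (1.00000, 0.85714)
Av1 = (6.85714, 5.28571); divide by 6.85714 → v2 = (1.00000, 0.77083)
Av2 = (6.77083, 4.85417); divide by 6.77083 → v3 = (1.00000, 0.71692)
Requested entry of v3: 233/325 = 0.7169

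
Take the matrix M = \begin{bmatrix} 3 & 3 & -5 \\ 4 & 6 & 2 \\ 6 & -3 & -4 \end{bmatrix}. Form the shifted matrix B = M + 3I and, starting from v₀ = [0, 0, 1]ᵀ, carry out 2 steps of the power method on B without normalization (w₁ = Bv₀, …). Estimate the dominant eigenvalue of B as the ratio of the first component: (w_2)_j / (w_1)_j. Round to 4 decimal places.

μ ≈ 3.8000

B = M + 3I has rows (6, 3, -5); (4, 9, 2); (6, -3, -1)
w1 = Bv₀ = (6·0 + 3·0 + (-5)·1; 4·0 + 9·0 + 2·1; 6·0 + (-3)·0 + (-1)·1) = (-5, 2, -1)
w2 = Bw1 = (6·(-5) + 3·2 + (-5)·(-1); 4·(-5) + 9·2 + 2·(-1); 6·(-5) + (-3)·2 + (-1)·(-1)) = (-19, -4, -35)
Ratio: -19/-5 = 3.8000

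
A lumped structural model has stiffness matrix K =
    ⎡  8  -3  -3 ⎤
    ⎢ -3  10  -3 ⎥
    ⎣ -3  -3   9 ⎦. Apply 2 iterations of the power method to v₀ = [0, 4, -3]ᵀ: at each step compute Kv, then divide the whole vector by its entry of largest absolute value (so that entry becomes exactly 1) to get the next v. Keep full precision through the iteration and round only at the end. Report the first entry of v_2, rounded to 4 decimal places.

Kv0 = (-3.00000, 49.00000, -39.00000); divide by 49.00000 → v1 = (-0.06122, 1.00000, -0.79592)
Kv1 = (-1.10204, 12.57143, -9.97959); divide by 12.57143 → v2 = (-0.08766, 1.00000, -0.79383)
Requested entry of v2: -54/616 = -0.0877

-0.0877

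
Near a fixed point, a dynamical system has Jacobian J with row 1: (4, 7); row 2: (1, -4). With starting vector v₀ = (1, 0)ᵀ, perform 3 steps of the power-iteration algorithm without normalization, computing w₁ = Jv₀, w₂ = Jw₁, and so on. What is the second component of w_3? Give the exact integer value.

23

w1 = Jv₀ = (4·1 + 7·0; 1·1 + (-4)·0) = (4, 1)
w2 = Jw1 = (4·4 + 7·1; 1·4 + (-4)·1) = (23, 0)
w3 = Jw2 = (92, 23)
The requested component of w3 is 23.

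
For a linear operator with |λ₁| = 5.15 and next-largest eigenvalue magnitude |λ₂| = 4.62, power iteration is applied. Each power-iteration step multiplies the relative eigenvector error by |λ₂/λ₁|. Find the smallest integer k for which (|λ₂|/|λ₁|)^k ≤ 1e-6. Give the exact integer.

128

|λ₂/λ₁| = 4.62/5.15 = 0.89709
Need k ≥ ln(1e-6) / ln(0.89709) = -13.8155 / -0.1086 ≈ 127.212
Smallest integer k satisfying the bound: 128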